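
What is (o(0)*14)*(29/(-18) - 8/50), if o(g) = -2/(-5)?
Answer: -11158/1125 ≈ -9.9182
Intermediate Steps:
o(g) = ⅖ (o(g) = -2*(-⅕) = ⅖)
(o(0)*14)*(29/(-18) - 8/50) = ((⅖)*14)*(29/(-18) - 8/50) = 28*(29*(-1/18) - 8*1/50)/5 = 28*(-29/18 - 4/25)/5 = (28/5)*(-797/450) = -11158/1125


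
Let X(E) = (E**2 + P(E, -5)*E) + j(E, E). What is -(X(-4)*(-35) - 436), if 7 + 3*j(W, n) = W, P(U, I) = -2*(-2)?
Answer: 923/3 ≈ 307.67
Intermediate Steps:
P(U, I) = 4
j(W, n) = -7/3 + W/3
X(E) = -7/3 + E**2 + 13*E/3 (X(E) = (E**2 + 4*E) + (-7/3 + E/3) = -7/3 + E**2 + 13*E/3)
-(X(-4)*(-35) - 436) = -((-7/3 + (-4)**2 + (13/3)*(-4))*(-35) - 436) = -((-7/3 + 16 - 52/3)*(-35) - 436) = -(-11/3*(-35) - 436) = -(385/3 - 436) = -1*(-923/3) = 923/3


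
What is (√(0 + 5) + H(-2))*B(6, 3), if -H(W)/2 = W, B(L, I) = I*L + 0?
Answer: 72 + 18*√5 ≈ 112.25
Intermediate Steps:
B(L, I) = I*L
H(W) = -2*W
(√(0 + 5) + H(-2))*B(6, 3) = (√(0 + 5) - 2*(-2))*(3*6) = (√5 + 4)*18 = (4 + √5)*18 = 72 + 18*√5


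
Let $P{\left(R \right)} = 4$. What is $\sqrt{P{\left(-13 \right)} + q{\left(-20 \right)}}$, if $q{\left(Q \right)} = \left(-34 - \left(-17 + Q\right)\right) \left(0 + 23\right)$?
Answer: $\sqrt{73} \approx 8.544$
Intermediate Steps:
$q{\left(Q \right)} = -391 - 23 Q$ ($q{\left(Q \right)} = \left(-17 - Q\right) 23 = -391 - 23 Q$)
$\sqrt{P{\left(-13 \right)} + q{\left(-20 \right)}} = \sqrt{4 - -69} = \sqrt{4 + \left(-391 + 460\right)} = \sqrt{4 + 69} = \sqrt{73}$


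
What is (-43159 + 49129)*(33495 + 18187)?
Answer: 308541540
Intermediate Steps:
(-43159 + 49129)*(33495 + 18187) = 5970*51682 = 308541540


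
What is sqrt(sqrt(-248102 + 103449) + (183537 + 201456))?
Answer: sqrt(384993 + I*sqrt(144653)) ≈ 620.48 + 0.306*I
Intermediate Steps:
sqrt(sqrt(-248102 + 103449) + (183537 + 201456)) = sqrt(sqrt(-144653) + 384993) = sqrt(I*sqrt(144653) + 384993) = sqrt(384993 + I*sqrt(144653))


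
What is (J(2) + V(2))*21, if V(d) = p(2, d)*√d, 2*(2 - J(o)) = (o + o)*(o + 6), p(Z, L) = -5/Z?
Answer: -294 - 105*√2/2 ≈ -368.25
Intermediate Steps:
J(o) = 2 - o*(6 + o) (J(o) = 2 - (o + o)*(o + 6)/2 = 2 - 2*o*(6 + o)/2 = 2 - o*(6 + o))
V(d) = -5*√d/2 (V(d) = (-5/2)*√d = (-5*½)*√d = -5*√d/2)
(J(2) + V(2))*21 = ((2 - 1*2² - 6*2) - 5*√2/2)*21 = ((2 - 1*4 - 12) - 5*√2/2)*21 = ((2 - 4 - 12) - 5*√2/2)*21 = (-14 - 5*√2/2)*21 = -294 - 105*√2/2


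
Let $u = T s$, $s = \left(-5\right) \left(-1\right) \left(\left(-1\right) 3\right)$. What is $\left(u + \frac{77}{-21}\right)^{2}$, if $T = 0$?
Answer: $\frac{121}{9} \approx 13.444$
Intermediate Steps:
$s = -15$ ($s = 5 \left(-3\right) = -15$)
$u = 0$ ($u = 0 \left(-15\right) = 0$)
$\left(u + \frac{77}{-21}\right)^{2} = \left(0 + \frac{77}{-21}\right)^{2} = \left(0 + 77 \left(- \frac{1}{21}\right)\right)^{2} = \left(0 - \frac{11}{3}\right)^{2} = \left(- \frac{11}{3}\right)^{2} = \frac{121}{9}$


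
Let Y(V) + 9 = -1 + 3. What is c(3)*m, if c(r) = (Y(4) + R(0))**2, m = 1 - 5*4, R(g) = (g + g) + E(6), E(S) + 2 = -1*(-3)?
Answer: -684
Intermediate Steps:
E(S) = 1 (E(S) = -2 - 1*(-3) = -2 + 3 = 1)
Y(V) = -7 (Y(V) = -9 + (-1 + 3) = -9 + 2 = -7)
R(g) = 1 + 2*g (R(g) = (g + g) + 1 = 2*g + 1 = 1 + 2*g)
m = -19 (m = 1 - 20 = -19)
c(r) = 36 (c(r) = (-7 + (1 + 2*0))**2 = (-7 + (1 + 0))**2 = (-7 + 1)**2 = (-6)**2 = 36)
c(3)*m = 36*(-19) = -684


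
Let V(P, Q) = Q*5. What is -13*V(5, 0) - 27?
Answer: -27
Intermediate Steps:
V(P, Q) = 5*Q
-13*V(5, 0) - 27 = -65*0 - 27 = -13*0 - 27 = 0 - 27 = -27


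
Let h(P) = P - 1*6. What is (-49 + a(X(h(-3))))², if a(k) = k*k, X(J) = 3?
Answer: 1600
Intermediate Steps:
h(P) = -6 + P (h(P) = P - 6 = -6 + P)
a(k) = k²
(-49 + a(X(h(-3))))² = (-49 + 3²)² = (-49 + 9)² = (-40)² = 1600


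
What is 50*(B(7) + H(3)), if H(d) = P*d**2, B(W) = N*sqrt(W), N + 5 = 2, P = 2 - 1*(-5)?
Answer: 3150 - 150*sqrt(7) ≈ 2753.1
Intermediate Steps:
P = 7 (P = 2 + 5 = 7)
N = -3 (N = -5 + 2 = -3)
B(W) = -3*sqrt(W)
H(d) = 7*d**2
50*(B(7) + H(3)) = 50*(-3*sqrt(7) + 7*3**2) = 50*(-3*sqrt(7) + 7*9) = 50*(-3*sqrt(7) + 63) = 50*(63 - 3*sqrt(7)) = 3150 - 150*sqrt(7)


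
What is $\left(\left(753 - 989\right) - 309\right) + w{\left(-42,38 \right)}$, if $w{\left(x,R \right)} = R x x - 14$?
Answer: $66473$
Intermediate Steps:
$w{\left(x,R \right)} = -14 + R x^{2}$ ($w{\left(x,R \right)} = R x^{2} - 14 = -14 + R x^{2}$)
$\left(\left(753 - 989\right) - 309\right) + w{\left(-42,38 \right)} = \left(\left(753 - 989\right) - 309\right) - \left(14 - 38 \left(-42\right)^{2}\right) = \left(-236 - 309\right) + \left(-14 + 38 \cdot 1764\right) = -545 + \left(-14 + 67032\right) = -545 + 67018 = 66473$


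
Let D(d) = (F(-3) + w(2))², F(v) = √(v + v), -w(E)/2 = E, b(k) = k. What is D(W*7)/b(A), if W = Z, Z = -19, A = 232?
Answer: (4 - I*√6)²/232 ≈ 0.043103 - 0.084465*I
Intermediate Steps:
w(E) = -2*E
F(v) = √2*√v (F(v) = √(2*v) = √2*√v)
W = -19
D(d) = (-4 + I*√6)² (D(d) = (√2*√(-3) - 2*2)² = (√2*(I*√3) - 4)² = (I*√6 - 4)² = (-4 + I*√6)²)
D(W*7)/b(A) = (4 - I*√6)²/232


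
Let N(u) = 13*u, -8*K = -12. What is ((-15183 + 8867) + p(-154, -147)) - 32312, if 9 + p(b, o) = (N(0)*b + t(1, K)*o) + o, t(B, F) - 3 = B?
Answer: -39372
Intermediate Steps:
K = 3/2 (K = -⅛*(-12) = 3/2 ≈ 1.5000)
t(B, F) = 3 + B
p(b, o) = -9 + 5*o (p(b, o) = -9 + (((13*0)*b + (3 + 1)*o) + o) = -9 + ((0*b + 4*o) + o) = -9 + ((0 + 4*o) + o) = -9 + (4*o + o) = -9 + 5*o)
((-15183 + 8867) + p(-154, -147)) - 32312 = ((-15183 + 8867) + (-9 + 5*(-147))) - 32312 = (-6316 + (-9 - 735)) - 32312 = (-6316 - 744) - 32312 = -7060 - 32312 = -39372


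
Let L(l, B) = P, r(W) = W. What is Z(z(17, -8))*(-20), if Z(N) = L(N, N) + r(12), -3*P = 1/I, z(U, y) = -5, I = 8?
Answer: -1435/6 ≈ -239.17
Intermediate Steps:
P = -1/24 (P = -⅓/8 = -⅓*⅛ = -1/24 ≈ -0.041667)
L(l, B) = -1/24
Z(N) = 287/24 (Z(N) = -1/24 + 12 = 287/24)
Z(z(17, -8))*(-20) = (287/24)*(-20) = -1435/6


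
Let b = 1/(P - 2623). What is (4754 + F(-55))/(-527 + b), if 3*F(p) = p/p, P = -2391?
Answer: -71514682/7927137 ≈ -9.0215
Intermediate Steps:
F(p) = ⅓ (F(p) = (p/p)/3 = (⅓)*1 = ⅓)
b = -1/5014 (b = 1/(-2391 - 2623) = 1/(-5014) = -1/5014 ≈ -0.00019944)
(4754 + F(-55))/(-527 + b) = (4754 + ⅓)/(-527 - 1/5014) = 14263/(3*(-2642379/5014)) = (14263/3)*(-5014/2642379) = -71514682/7927137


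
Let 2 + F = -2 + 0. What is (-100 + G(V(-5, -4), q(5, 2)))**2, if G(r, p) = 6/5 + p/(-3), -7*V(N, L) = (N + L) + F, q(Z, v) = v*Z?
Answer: 2347024/225 ≈ 10431.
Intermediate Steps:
q(Z, v) = Z*v
F = -4 (F = -2 + (-2 + 0) = -2 - 2 = -4)
V(N, L) = 4/7 - L/7 - N/7 (V(N, L) = -((N + L) - 4)/7 = -((L + N) - 4)/7 = -(-4 + L + N)/7 = 4/7 - L/7 - N/7)
G(r, p) = 6/5 - p/3 (G(r, p) = 6*(1/5) + p*(-1/3) = 6/5 - p/3)
(-100 + G(V(-5, -4), q(5, 2)))**2 = (-100 + (6/5 - 5*2/3))**2 = (-100 + (6/5 - 1/3*10))**2 = (-100 + (6/5 - 10/3))**2 = (-100 - 32/15)**2 = (-1532/15)**2 = 2347024/225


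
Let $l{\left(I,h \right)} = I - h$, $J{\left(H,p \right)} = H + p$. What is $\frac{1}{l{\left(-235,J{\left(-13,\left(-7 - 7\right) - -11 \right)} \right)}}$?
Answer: $- \frac{1}{219} \approx -0.0045662$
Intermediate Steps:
$\frac{1}{l{\left(-235,J{\left(-13,\left(-7 - 7\right) - -11 \right)} \right)}} = \frac{1}{-235 - \left(-13 - 3\right)} = \frac{1}{-235 - -16} = \frac{1}{-235 + 16} = \frac{1}{-219} = - \frac{1}{219}$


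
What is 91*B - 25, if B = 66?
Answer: 5981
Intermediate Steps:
91*B - 25 = 91*66 - 25 = 6006 - 25 = 5981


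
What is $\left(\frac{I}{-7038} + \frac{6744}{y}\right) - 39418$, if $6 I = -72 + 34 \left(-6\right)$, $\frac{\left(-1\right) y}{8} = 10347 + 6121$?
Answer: $- \frac{99317862983}{2519604} \approx -39418.0$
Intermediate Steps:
$y = -131744$ ($y = - 8 \left(10347 + 6121\right) = \left(-8\right) 16468 = -131744$)
$I = -46$ ($I = \frac{-72 + 34 \left(-6\right)}{6} = \frac{-72 - 204}{6} = \frac{1}{6} \left(-276\right) = -46$)
$\left(\frac{I}{-7038} + \frac{6744}{y}\right) - 39418 = \left(- \frac{46}{-7038} + \frac{6744}{-131744}\right) - 39418 = \left(\left(-46\right) \left(- \frac{1}{7038}\right) + 6744 \left(- \frac{1}{131744}\right)\right) - 39418 = \left(\frac{1}{153} - \frac{843}{16468}\right) - 39418 = - \frac{112511}{2519604} - 39418 = - \frac{99317862983}{2519604}$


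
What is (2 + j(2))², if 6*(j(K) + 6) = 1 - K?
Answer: 625/36 ≈ 17.361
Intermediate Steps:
j(K) = -35/6 - K/6 (j(K) = -6 + (1 - K)/6 = -6 + (⅙ - K/6) = -35/6 - K/6)
(2 + j(2))² = (2 + (-35/6 - ⅙*2))² = (2 + (-35/6 - ⅓))² = (2 - 37/6)² = (-25/6)² = 625/36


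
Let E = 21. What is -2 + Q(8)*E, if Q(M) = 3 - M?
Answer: -107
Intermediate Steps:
-2 + Q(8)*E = -2 + (3 - 1*8)*21 = -2 + (3 - 8)*21 = -2 - 5*21 = -2 - 105 = -107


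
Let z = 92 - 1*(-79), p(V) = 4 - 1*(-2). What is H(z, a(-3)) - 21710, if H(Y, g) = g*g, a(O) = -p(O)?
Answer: -21674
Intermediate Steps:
p(V) = 6 (p(V) = 4 + 2 = 6)
z = 171 (z = 92 + 79 = 171)
a(O) = -6 (a(O) = -1*6 = -6)
H(Y, g) = g²
H(z, a(-3)) - 21710 = (-6)² - 21710 = 36 - 21710 = -21674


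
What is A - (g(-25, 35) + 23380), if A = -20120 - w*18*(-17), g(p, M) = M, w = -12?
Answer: -47207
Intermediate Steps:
A = -23792 (A = -20120 - (-12*18)*(-17) = -20120 - (-216)*(-17) = -20120 - 1*3672 = -20120 - 3672 = -23792)
A - (g(-25, 35) + 23380) = -23792 - (35 + 23380) = -23792 - 1*23415 = -23792 - 23415 = -47207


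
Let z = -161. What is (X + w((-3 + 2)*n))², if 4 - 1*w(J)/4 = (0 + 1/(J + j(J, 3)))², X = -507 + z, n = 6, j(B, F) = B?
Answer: 550981729/1296 ≈ 4.2514e+5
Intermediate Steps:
X = -668 (X = -507 - 161 = -668)
w(J) = 16 - 1/J² (w(J) = 16 - 4*(0 + 1/(J + J))² = 16 - 4*(0 + 1/(2*J))² = 16 - 4*1/(4*J²) = 16 - 1/J²)
(X + w((-3 + 2)*n))² = (-668 + (16 - 1/((-3 + 2)*6)²))² = (-668 + (16 - 1/(-1*6)²))² = (-668 + (16 - 1/(-6)²))² = (-668 + (16 - 1*1/36))² = (-668 + (16 - 1/36))² = (-668 + 575/36)² = (-23473/36)² = 550981729/1296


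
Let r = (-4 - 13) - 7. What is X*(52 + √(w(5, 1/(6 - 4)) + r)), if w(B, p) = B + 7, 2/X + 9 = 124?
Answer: 104/115 + 4*I*√3/115 ≈ 0.90435 + 0.060245*I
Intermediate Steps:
X = 2/115 (X = 2/(-9 + 124) = 2/115 ≈ 0.017391)
r = -24 (r = -17 - 7 = -24)
w(B, p) = 7 + B
X*(52 + √(w(5, 1/(6 - 4)) + r)) = 2*(52 + √((7 + 5) - 24))/115 = 2*(52 + √(12 - 24))/115 = 2*(52 + √(-12))/115 = 2*(52 + 2*I*√3)/115 = 104/115 + 4*I*√3/115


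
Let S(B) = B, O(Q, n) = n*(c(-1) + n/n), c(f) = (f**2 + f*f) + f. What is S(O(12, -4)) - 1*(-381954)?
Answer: 381946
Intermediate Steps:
c(f) = f + 2*f**2 (c(f) = (f**2 + f**2) + f = 2*f**2 + f = f + 2*f**2)
O(Q, n) = 2*n (O(Q, n) = n*(-(1 + 2*(-1)) + n/n) = n*(-(1 - 2) + 1) = n*(-1*(-1) + 1) = n*(1 + 1) = n*2 = 2*n)
S(O(12, -4)) - 1*(-381954) = 2*(-4) - 1*(-381954) = -8 + 381954 = 381946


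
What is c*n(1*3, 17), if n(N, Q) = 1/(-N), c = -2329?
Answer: 2329/3 ≈ 776.33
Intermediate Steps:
n(N, Q) = -1/N
c*n(1*3, 17) = -(-2329)/(1*3) = -(-2329)/3 = -2329*(-⅓) = 2329/3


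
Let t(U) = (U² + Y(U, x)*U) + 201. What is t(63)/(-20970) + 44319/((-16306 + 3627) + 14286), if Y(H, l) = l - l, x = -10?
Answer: 30755608/1123293 ≈ 27.380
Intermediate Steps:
Y(H, l) = 0
t(U) = 201 + U² (t(U) = (U² + 0*U) + 201 = (U² + 0) + 201 = U² + 201 = 201 + U²)
t(63)/(-20970) + 44319/((-16306 + 3627) + 14286) = (201 + 63²)/(-20970) + 44319/((-16306 + 3627) + 14286) = (201 + 3969)*(-1/20970) + 44319/(-12679 + 14286) = 4170*(-1/20970) + 44319/1607 = -139/699 + 44319*(1/1607) = -139/699 + 44319/1607 = 30755608/1123293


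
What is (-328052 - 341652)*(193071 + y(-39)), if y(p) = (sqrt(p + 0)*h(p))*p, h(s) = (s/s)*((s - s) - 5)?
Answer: -129300420984 - 130592280*I*sqrt(39) ≈ -1.293e+11 - 8.1555e+8*I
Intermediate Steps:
h(s) = -5 (h(s) = 1*(0 - 5) = 1*(-5) = -5)
y(p) = -5*p**(3/2) (y(p) = (sqrt(p + 0)*(-5))*p = (sqrt(p)*(-5))*p = (-5*sqrt(p))*p = -5*p**(3/2))
(-328052 - 341652)*(193071 + y(-39)) = (-328052 - 341652)*(193071 - (-195)*I*sqrt(39)) = -669704*(193071 - (-195)*I*sqrt(39)) = -669704*(193071 + 195*I*sqrt(39)) = -129300420984 - 130592280*I*sqrt(39)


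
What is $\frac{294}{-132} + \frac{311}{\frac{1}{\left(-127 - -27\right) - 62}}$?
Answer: $- \frac{1108453}{22} \approx -50384.0$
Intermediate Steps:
$\frac{294}{-132} + \frac{311}{\frac{1}{\left(-127 - -27\right) - 62}} = 294 \left(- \frac{1}{132}\right) + \frac{311}{\frac{1}{\left(-127 + 27\right) - 62}} = - \frac{49}{22} + \frac{311}{\frac{1}{-100 - 62}} = - \frac{49}{22} + \frac{311}{\frac{1}{-162}} = - \frac{49}{22} + \frac{311}{- \frac{1}{162}} = - \frac{49}{22} + 311 \left(-162\right) = - \frac{49}{22} - 50382 = - \frac{1108453}{22}$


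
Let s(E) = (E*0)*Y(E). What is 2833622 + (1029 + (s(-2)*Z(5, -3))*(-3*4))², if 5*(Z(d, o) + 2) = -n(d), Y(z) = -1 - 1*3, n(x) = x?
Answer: 3892463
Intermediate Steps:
Y(z) = -4 (Y(z) = -1 - 3 = -4)
Z(d, o) = -2 - d/5 (Z(d, o) = -2 + (-d)/5 = -2 - d/5)
s(E) = 0 (s(E) = (E*0)*(-4) = 0*(-4) = 0)
2833622 + (1029 + (s(-2)*Z(5, -3))*(-3*4))² = 2833622 + (1029 + (0*(-2 - ⅕*5))*(-3*4))² = 2833622 + (1029 + (0*(-2 - 1))*(-12))² = 2833622 + (1029 + (0*(-3))*(-12))² = 2833622 + (1029 + 0*(-12))² = 2833622 + (1029 + 0)² = 2833622 + 1029² = 2833622 + 1058841 = 3892463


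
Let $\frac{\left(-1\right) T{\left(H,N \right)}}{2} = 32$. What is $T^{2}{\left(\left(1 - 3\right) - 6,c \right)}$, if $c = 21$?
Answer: $4096$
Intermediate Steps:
$T{\left(H,N \right)} = -64$ ($T{\left(H,N \right)} = \left(-2\right) 32 = -64$)
$T^{2}{\left(\left(1 - 3\right) - 6,c \right)} = \left(-64\right)^{2} = 4096$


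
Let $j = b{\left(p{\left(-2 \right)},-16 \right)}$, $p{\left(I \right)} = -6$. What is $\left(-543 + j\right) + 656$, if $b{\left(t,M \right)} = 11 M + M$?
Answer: $-79$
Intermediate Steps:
$b{\left(t,M \right)} = 12 M$
$j = -192$ ($j = 12 \left(-16\right) = -192$)
$\left(-543 + j\right) + 656 = \left(-543 - 192\right) + 656 = -735 + 656 = -79$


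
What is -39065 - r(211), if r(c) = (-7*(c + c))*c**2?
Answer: 131475969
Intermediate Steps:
r(c) = -14*c**3 (r(c) = (-14*c)*c**2 = -14*c**3)
-39065 - r(211) = -39065 - (-14)*211**3 = -39065 - (-14)*9393931 = -39065 - 1*(-131515034) = -39065 + 131515034 = 131475969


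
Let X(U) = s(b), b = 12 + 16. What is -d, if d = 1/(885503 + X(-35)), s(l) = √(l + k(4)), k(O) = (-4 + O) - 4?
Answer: -885503/784115562985 + 2*√6/784115562985 ≈ -1.1293e-6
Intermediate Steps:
k(O) = -8 + O
b = 28
s(l) = √(-4 + l) (s(l) = √(l + (-8 + 4)) = √(l - 4) = √(-4 + l))
X(U) = 2*√6 (X(U) = √(-4 + 28) = √24 = 2*√6)
d = 1/(885503 + 2*√6) ≈ 1.1293e-6
-d = -(885503/784115562985 - 2*√6/784115562985) = -885503/784115562985 + 2*√6/784115562985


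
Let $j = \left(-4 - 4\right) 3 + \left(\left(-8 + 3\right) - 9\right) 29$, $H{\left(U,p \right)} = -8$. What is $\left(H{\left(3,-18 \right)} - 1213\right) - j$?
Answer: $-791$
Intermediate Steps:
$j = -430$ ($j = \left(-8\right) 3 + \left(-5 - 9\right) 29 = -24 - 406 = -430$)
$\left(H{\left(3,-18 \right)} - 1213\right) - j = \left(-8 - 1213\right) - -430 = \left(-8 - 1213\right) + 430 = -1221 + 430 = -791$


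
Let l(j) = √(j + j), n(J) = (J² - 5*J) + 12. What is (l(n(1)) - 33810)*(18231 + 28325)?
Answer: -1573872136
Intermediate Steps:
n(J) = 12 + J² - 5*J
l(j) = √2*√j (l(j) = √(2*j) = √2*√j)
(l(n(1)) - 33810)*(18231 + 28325) = (√2*√(12 + 1² - 5*1) - 33810)*(18231 + 28325) = (√2*√(12 + 1 - 5) - 33810)*46556 = (√2*√8 - 33810)*46556 = (√2*(2*√2) - 33810)*46556 = (4 - 33810)*46556 = -33806*46556 = -1573872136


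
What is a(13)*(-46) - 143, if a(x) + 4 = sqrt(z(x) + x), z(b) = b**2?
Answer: 41 - 46*sqrt(182) ≈ -579.57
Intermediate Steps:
a(x) = -4 + sqrt(x + x**2) (a(x) = -4 + sqrt(x**2 + x) = -4 + sqrt(x + x**2))
a(13)*(-46) - 143 = (-4 + sqrt(13*(1 + 13)))*(-46) - 143 = (-4 + sqrt(13*14))*(-46) - 143 = (-4 + sqrt(182))*(-46) - 143 = (184 - 46*sqrt(182)) - 143 = 41 - 46*sqrt(182)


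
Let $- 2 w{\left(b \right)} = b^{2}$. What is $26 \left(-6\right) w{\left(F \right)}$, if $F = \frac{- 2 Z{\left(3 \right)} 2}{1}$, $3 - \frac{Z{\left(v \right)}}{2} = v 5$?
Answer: $718848$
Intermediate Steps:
$Z{\left(v \right)} = 6 - 10 v$ ($Z{\left(v \right)} = 6 - 2 v 5 = 6 - 2 \cdot 5 v = 6 - 10 v$)
$F = 96$ ($F = \frac{- 2 \left(6 - 30\right) 2}{1} = - 2 \left(6 - 30\right) 2 \cdot 1 = \left(-2\right) \left(-24\right) 2 \cdot 1 = 48 \cdot 2 \cdot 1 = 96 \cdot 1 = 96$)
$w{\left(b \right)} = - \frac{b^{2}}{2}$
$26 \left(-6\right) w{\left(F \right)} = 26 \left(-6\right) \left(- \frac{96^{2}}{2}\right) = - 156 \left(\left(- \frac{1}{2}\right) 9216\right) = \left(-156\right) \left(-4608\right) = 718848$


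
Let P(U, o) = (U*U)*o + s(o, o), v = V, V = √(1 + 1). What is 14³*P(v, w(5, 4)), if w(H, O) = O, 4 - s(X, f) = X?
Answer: 21952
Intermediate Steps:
V = √2 ≈ 1.4142
s(X, f) = 4 - X
v = √2 ≈ 1.4142
P(U, o) = 4 - o + o*U² (P(U, o) = (U*U)*o + (4 - o) = U²*o + (4 - o) = o*U² + (4 - o) = 4 - o + o*U²)
14³*P(v, w(5, 4)) = 14³*(4 - 1*4 + 4*(√2)²) = 2744*(4 - 4 + 4*2) = 2744*(4 - 4 + 8) = 2744*8 = 21952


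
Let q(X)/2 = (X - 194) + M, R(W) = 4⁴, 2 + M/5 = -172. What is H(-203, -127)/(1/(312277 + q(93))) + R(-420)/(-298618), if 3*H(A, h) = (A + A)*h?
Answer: 796388986216682/149309 ≈ 5.3338e+9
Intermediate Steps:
M = -870 (M = -10 + 5*(-172) = -10 - 860 = -870)
H(A, h) = 2*A*h/3 (H(A, h) = ((A + A)*h)/3 = ((2*A)*h)/3 = (2*A*h)/3 = 2*A*h/3)
R(W) = 256
q(X) = -2128 + 2*X (q(X) = 2*((X - 194) - 870) = 2*((-194 + X) - 870) = 2*(-1064 + X) = -2128 + 2*X)
H(-203, -127)/(1/(312277 + q(93))) + R(-420)/(-298618) = ((⅔)*(-203)*(-127))/(1/(312277 + (-2128 + 2*93))) + 256/(-298618) = 51562/(3*(1/(312277 + (-2128 + 186)))) + 256*(-1/298618) = 51562/(3*(1/(312277 - 1942))) - 128/149309 = 51562/(3*(1/310335)) - 128/149309 = (51562/3)*310335 - 128/149309 = 5333831090 - 128/149309 = 796388986216682/149309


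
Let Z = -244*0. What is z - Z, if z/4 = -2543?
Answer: -10172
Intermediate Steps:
z = -10172 (z = 4*(-2543) = -10172)
Z = 0
z - Z = -10172 - 1*0 = -10172 + 0 = -10172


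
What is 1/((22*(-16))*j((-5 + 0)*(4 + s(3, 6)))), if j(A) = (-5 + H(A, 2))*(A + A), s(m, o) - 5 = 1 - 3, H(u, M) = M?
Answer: -1/73920 ≈ -1.3528e-5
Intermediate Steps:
s(m, o) = 3 (s(m, o) = 5 + (1 - 3) = 5 - 2 = 3)
j(A) = -6*A (j(A) = (-5 + 2)*(A + A) = -6*A)
1/((22*(-16))*j((-5 + 0)*(4 + s(3, 6)))) = 1/((22*(-16))*(-6*(-5 + 0)*(4 + 3))) = 1/(-(-2112)*(-5*7)) = 1/(-(-2112)*(-35)) = 1/(-352*210) = 1/(-73920) = -1/73920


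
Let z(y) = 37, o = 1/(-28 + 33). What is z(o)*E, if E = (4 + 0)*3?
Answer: 444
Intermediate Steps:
E = 12 (E = 4*3 = 12)
o = ⅕ (o = 1/5 = ⅕ ≈ 0.20000)
z(o)*E = 37*12 = 444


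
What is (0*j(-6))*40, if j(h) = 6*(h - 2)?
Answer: 0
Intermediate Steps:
j(h) = -12 + 6*h (j(h) = 6*(-2 + h) = -12 + 6*h)
(0*j(-6))*40 = (0*(-12 + 6*(-6)))*40 = (0*(-12 - 36))*40 = (0*(-48))*40 = 0*40 = 0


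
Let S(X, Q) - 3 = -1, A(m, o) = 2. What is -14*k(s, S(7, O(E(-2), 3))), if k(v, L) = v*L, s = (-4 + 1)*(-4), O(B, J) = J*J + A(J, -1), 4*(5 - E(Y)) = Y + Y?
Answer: -336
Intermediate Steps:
E(Y) = 5 - Y/2 (E(Y) = 5 - (Y + Y)/4 = 5 - Y/2)
O(B, J) = 2 + J² (O(B, J) = J*J + 2 = J² + 2 = 2 + J²)
S(X, Q) = 2 (S(X, Q) = 3 - 1 = 2)
s = 12 (s = -3*(-4) = 12)
k(v, L) = L*v
-14*k(s, S(7, O(E(-2), 3))) = -28*12 = -14*24 = -336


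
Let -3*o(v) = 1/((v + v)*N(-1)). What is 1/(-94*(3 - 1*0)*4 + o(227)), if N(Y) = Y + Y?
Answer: -2724/3072671 ≈ -0.00088653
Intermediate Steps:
N(Y) = 2*Y
o(v) = 1/(12*v) (o(v) = -(-1/(2*(v + v)))/3 = -(-1/(4*v))/3 = -(-1)/(12*v) = 1/(12*v))
1/(-94*(3 - 1*0)*4 + o(227)) = 1/(-94*(3 - 1*0)*4 + (1/12)/227) = 1/(-94*(3 + 0)*4 + (1/12)*(1/227)) = 1/(-282*4 + 1/2724) = 1/(-94*12 + 1/2724) = 1/(-1128 + 1/2724) = 1/(-3072671/2724) = -2724/3072671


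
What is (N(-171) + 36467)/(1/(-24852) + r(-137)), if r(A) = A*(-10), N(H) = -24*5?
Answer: 903295644/34047239 ≈ 26.531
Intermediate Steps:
N(H) = -120
r(A) = -10*A
(N(-171) + 36467)/(1/(-24852) + r(-137)) = (-120 + 36467)/(1/(-24852) - 10*(-137)) = 36347/(-1/24852 + 1370) = 36347/(34047239/24852) = 36347*(24852/34047239) = 903295644/34047239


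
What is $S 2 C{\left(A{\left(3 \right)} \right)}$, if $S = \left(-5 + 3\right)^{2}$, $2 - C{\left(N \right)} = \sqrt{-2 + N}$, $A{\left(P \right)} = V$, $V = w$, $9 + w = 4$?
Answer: $16 - 8 i \sqrt{7} \approx 16.0 - 21.166 i$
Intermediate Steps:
$w = -5$ ($w = -9 + 4 = -5$)
$V = -5$
$A{\left(P \right)} = -5$
$C{\left(N \right)} = 2 - \sqrt{-2 + N}$
$S = 4$ ($S = \left(-2\right)^{2} = 4$)
$S 2 C{\left(A{\left(3 \right)} \right)} = 4 \cdot 2 \left(2 - \sqrt{-2 - 5}\right) = 8 \left(2 - \sqrt{-7}\right) = 8 \left(2 - i \sqrt{7}\right) = 16 - 8 i \sqrt{7}$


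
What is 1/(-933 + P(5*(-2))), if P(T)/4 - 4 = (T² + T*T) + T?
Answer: -1/157 ≈ -0.0063694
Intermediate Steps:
P(T) = 16 + 4*T + 8*T² (P(T) = 16 + 4*((T² + T*T) + T) = 16 + 4*((T² + T²) + T) = 16 + 4*(2*T² + T) = 16 + 4*(T + 2*T²) = 16 + (4*T + 8*T²) = 16 + 4*T + 8*T²)
1/(-933 + P(5*(-2))) = 1/(-933 + (16 + 4*(5*(-2)) + 8*(5*(-2))²)) = 1/(-933 + (16 + 4*(-10) + 8*(-10)²)) = 1/(-933 + (16 - 40 + 8*100)) = 1/(-933 + (16 - 40 + 800)) = 1/(-933 + 776) = 1/(-157) = -1/157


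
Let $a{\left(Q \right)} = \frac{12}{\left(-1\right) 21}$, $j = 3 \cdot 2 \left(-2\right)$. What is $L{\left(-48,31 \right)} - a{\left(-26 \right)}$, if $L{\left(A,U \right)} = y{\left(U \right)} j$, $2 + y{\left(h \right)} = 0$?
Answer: $\frac{172}{7} \approx 24.571$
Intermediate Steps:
$y{\left(h \right)} = -2$ ($y{\left(h \right)} = -2 + 0 = -2$)
$j = -12$ ($j = 6 \left(-2\right) = -12$)
$L{\left(A,U \right)} = 24$ ($L{\left(A,U \right)} = \left(-2\right) \left(-12\right) = 24$)
$a{\left(Q \right)} = - \frac{4}{7}$ ($a{\left(Q \right)} = \frac{12}{-21} = 12 \left(- \frac{1}{21}\right) = - \frac{4}{7}$)
$L{\left(-48,31 \right)} - a{\left(-26 \right)} = 24 - - \frac{4}{7} = 24 + \frac{4}{7} = \frac{172}{7}$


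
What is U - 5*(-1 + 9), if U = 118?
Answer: 78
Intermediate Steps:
U - 5*(-1 + 9) = 118 - 5*(-1 + 9) = 118 - 5*8 = 118 - 40 = 78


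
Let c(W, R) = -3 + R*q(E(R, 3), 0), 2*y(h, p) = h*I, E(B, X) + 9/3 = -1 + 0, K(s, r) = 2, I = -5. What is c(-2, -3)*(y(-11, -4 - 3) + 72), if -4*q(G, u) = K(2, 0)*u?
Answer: -597/2 ≈ -298.50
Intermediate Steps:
E(B, X) = -4 (E(B, X) = -3 + (-1 + 0) = -3 - 1 = -4)
q(G, u) = -u/2
y(h, p) = -5*h/2 (y(h, p) = (h*(-5))/2 = (-5*h)/2 = -5*h/2)
c(W, R) = -3 (c(W, R) = -3 + R*(-½*0) = -3 + R*0 = -3 + 0 = -3)
c(-2, -3)*(y(-11, -4 - 3) + 72) = -3*(-5/2*(-11) + 72) = -3*(55/2 + 72) = -3*199/2 = -597/2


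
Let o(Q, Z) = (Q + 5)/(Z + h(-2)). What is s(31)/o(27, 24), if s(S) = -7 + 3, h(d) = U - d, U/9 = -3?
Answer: 1/8 ≈ 0.12500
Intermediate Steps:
U = -27 (U = 9*(-3) = -27)
h(d) = -27 - d
o(Q, Z) = (5 + Q)/(-25 + Z) (o(Q, Z) = (Q + 5)/(Z + (-27 - 1*(-2))) = (5 + Q)/(Z + (-27 + 2)) = (5 + Q)/(Z - 25) = (5 + Q)/(-25 + Z))
s(S) = -4
s(31)/o(27, 24) = -4*(-25 + 24)/(5 + 27) = -4/(32/(-1)) = -4/((-1*32)) = -4/(-32) = -4*(-1/32) = 1/8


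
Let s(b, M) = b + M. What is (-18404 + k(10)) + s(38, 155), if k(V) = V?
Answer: -18201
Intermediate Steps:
s(b, M) = M + b
(-18404 + k(10)) + s(38, 155) = (-18404 + 10) + (155 + 38) = -18394 + 193 = -18201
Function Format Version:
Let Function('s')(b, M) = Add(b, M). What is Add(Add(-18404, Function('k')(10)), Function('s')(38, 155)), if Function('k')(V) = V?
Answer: -18201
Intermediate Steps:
Function('s')(b, M) = Add(M, b)
Add(Add(-18404, Function('k')(10)), Function('s')(38, 155)) = Add(Add(-18404, 10), Add(155, 38)) = Add(-18394, 193) = -18201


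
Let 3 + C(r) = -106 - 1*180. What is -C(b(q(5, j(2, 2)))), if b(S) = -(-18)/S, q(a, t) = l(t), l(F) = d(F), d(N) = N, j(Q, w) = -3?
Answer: 289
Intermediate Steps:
l(F) = F
q(a, t) = t
b(S) = 18/S
C(r) = -289 (C(r) = -3 + (-106 - 1*180) = -3 + (-106 - 180) = -3 - 286 = -289)
-C(b(q(5, j(2, 2)))) = -1*(-289) = 289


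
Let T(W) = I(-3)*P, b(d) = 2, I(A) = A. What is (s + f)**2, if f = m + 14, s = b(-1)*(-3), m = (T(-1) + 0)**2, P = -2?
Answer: 1936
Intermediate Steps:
T(W) = 6 (T(W) = -3*(-2) = 6)
m = 36 (m = (6 + 0)**2 = 6**2 = 36)
s = -6 (s = 2*(-3) = -6)
f = 50 (f = 36 + 14 = 50)
(s + f)**2 = (-6 + 50)**2 = 44**2 = 1936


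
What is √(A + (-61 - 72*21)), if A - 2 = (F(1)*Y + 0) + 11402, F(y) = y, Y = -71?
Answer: 4*√610 ≈ 98.793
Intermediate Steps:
A = 11333 (A = 2 + ((1*(-71) + 0) + 11402) = 2 + ((-71 + 0) + 11402) = 2 + (-71 + 11402) = 2 + 11331 = 11333)
√(A + (-61 - 72*21)) = √(11333 + (-61 - 72*21)) = √(11333 + (-61 - 1512)) = √(11333 - 1573) = √9760 = 4*√610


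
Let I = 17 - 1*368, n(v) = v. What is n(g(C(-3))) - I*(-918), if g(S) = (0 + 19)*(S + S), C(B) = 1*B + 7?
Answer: -322066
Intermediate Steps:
C(B) = 7 + B (C(B) = B + 7 = 7 + B)
g(S) = 38*S (g(S) = 19*(2*S) = 38*S)
I = -351 (I = 17 - 368 = -351)
n(g(C(-3))) - I*(-918) = 38*(7 - 3) - (-351)*(-918) = 38*4 - 1*322218 = 152 - 322218 = -322066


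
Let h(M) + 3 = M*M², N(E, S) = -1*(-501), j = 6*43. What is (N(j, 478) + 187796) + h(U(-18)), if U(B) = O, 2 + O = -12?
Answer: 185550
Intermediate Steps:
j = 258
O = -14 (O = -2 - 12 = -14)
U(B) = -14
N(E, S) = 501
h(M) = -3 + M³ (h(M) = -3 + M*M² = -3 + M³)
(N(j, 478) + 187796) + h(U(-18)) = (501 + 187796) + (-3 + (-14)³) = 188297 + (-3 - 2744) = 188297 - 2747 = 185550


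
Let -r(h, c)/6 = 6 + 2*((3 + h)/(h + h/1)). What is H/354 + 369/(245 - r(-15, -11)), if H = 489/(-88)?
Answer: 18925553/14838736 ≈ 1.2754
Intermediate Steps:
r(h, c) = -36 - 6*(3 + h)/h (r(h, c) = -6*(6 + 2*((3 + h)/(h + h/1))) = -6*(6 + 2*((3 + h)/(h + h*1))) = -6*(6 + 2*((3 + h)/(h + h))) = -6*(6 + 2*((3 + h)/((2*h)))) = -6*(6 + 2*((3 + h)*(1/(2*h)))) = -6*(6 + 2*((3 + h)/(2*h))) = -6*(6 + (3 + h)/h) = -36 - 6*(3 + h)/h)
H = -489/88 (H = 489*(-1/88) = -489/88 ≈ -5.5568)
H/354 + 369/(245 - r(-15, -11)) = -489/88/354 + 369/(245 - (-42 - 18/(-15))) = -489/88*1/354 + 369/(245 - (-42 - 18*(-1/15))) = -163/10384 + 369/(245 - (-42 + 6/5)) = -163/10384 + 369/(245 - 1*(-204/5)) = -163/10384 + 369/(245 + 204/5) = -163/10384 + 369/(1429/5) = -163/10384 + 369*(5/1429) = -163/10384 + 1845/1429 = 18925553/14838736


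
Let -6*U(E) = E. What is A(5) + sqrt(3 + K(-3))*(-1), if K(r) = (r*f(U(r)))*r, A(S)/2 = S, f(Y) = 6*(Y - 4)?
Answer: 10 - I*sqrt(186) ≈ 10.0 - 13.638*I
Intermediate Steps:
U(E) = -E/6
f(Y) = -24 + 6*Y (f(Y) = 6*(-4 + Y) = -24 + 6*Y)
A(S) = 2*S
K(r) = r**2*(-24 - r) (K(r) = (r*(-24 + 6*(-r/6)))*r = (r*(-24 - r))*r = r**2*(-24 - r))
A(5) + sqrt(3 + K(-3))*(-1) = 2*5 + sqrt(3 + (-3)**2*(-24 - 1*(-3)))*(-1) = 10 + sqrt(3 + 9*(-24 + 3))*(-1) = 10 + sqrt(3 + 9*(-21))*(-1) = 10 + sqrt(3 - 189)*(-1) = 10 + sqrt(-186)*(-1) = 10 + (I*sqrt(186))*(-1) = 10 - I*sqrt(186)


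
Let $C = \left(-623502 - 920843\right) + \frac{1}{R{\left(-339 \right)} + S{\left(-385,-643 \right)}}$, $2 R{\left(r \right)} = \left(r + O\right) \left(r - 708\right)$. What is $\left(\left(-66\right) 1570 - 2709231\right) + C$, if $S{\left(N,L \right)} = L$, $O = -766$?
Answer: $- \frac{5035389200202}{1155649} \approx -4.3572 \cdot 10^{6}$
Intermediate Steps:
$R{\left(r \right)} = \frac{\left(-766 + r\right) \left(-708 + r\right)}{2}$ ($R{\left(r \right)} = \frac{\left(r - 766\right) \left(r - 708\right)}{2} = \frac{\left(-766 + r\right) \left(-708 + r\right)}{2}$)
$C = - \frac{1784720754903}{1155649}$ ($C = \left(-623502 - 920843\right) + \frac{1}{\left(271164 + \frac{\left(-339\right)^{2}}{2} - -249843\right) - 643} = -1544345 + \frac{1}{\left(271164 + \frac{1}{2} \cdot 114921 + 249843\right) - 643} = -1544345 + \frac{1}{\left(271164 + \frac{114921}{2} + 249843\right) - 643} = -1544345 + \frac{1}{\frac{1156935}{2} - 643} = -1544345 + \frac{1}{\frac{1155649}{2}} = -1544345 + \frac{2}{1155649} = - \frac{1784720754903}{1155649} \approx -1.5443 \cdot 10^{6}$)
$\left(\left(-66\right) 1570 - 2709231\right) + C = \left(\left(-66\right) 1570 - 2709231\right) - \frac{1784720754903}{1155649} = \left(-103620 - 2709231\right) - \frac{1784720754903}{1155649} = -2812851 - \frac{1784720754903}{1155649} = - \frac{5035389200202}{1155649}$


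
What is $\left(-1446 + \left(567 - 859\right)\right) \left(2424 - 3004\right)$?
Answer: $1008040$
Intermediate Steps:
$\left(-1446 + \left(567 - 859\right)\right) \left(2424 - 3004\right) = \left(-1446 + \left(567 - 859\right)\right) \left(-580\right) = \left(-1446 - 292\right) \left(-580\right) = \left(-1738\right) \left(-580\right) = 1008040$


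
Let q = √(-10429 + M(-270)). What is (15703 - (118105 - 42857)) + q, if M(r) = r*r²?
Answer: -59545 + I*√19693429 ≈ -59545.0 + 4437.7*I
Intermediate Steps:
M(r) = r³
q = I*√19693429 (q = √(-10429 + (-270)³) = √(-10429 - 19683000) = √(-19693429) = I*√19693429 ≈ 4437.7*I)
(15703 - (118105 - 42857)) + q = (15703 - (118105 - 42857)) + I*√19693429 = (15703 - 1*75248) + I*√19693429 = (15703 - 75248) + I*√19693429 = -59545 + I*√19693429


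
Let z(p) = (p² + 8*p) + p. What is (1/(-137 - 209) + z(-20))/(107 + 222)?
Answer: 76119/113834 ≈ 0.66868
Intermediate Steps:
z(p) = p² + 9*p
(1/(-137 - 209) + z(-20))/(107 + 222) = (1/(-137 - 209) - 20*(9 - 20))/(107 + 222) = (1/(-346) - 20*(-11))/329 = (-1/346 + 220)*(1/329) = (76119/346)*(1/329) = 76119/113834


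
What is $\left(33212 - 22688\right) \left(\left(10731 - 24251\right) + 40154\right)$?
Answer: $280296216$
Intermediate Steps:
$\left(33212 - 22688\right) \left(\left(10731 - 24251\right) + 40154\right) = 10524 \left(\left(10731 - 24251\right) + 40154\right) = 10524 \left(-13520 + 40154\right) = 10524 \cdot 26634 = 280296216$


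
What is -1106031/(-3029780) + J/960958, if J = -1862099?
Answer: -2289450485261/1455745664620 ≈ -1.5727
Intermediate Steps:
-1106031/(-3029780) + J/960958 = -1106031/(-3029780) - 1862099/960958 = -1106031*(-1/3029780) - 1862099*1/960958 = 1106031/3029780 - 1862099/960958 = -2289450485261/1455745664620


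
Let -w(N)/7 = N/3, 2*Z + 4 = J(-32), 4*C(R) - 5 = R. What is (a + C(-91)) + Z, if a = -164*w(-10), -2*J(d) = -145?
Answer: -45767/12 ≈ -3813.9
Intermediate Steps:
J(d) = 145/2 (J(d) = -1/2*(-145) = 145/2)
C(R) = 5/4 + R/4
Z = 137/4 (Z = -2 + (1/2)*(145/2) = -2 + 145/4 = 137/4 ≈ 34.250)
w(N) = -7*N/3
a = -11480/3 (a = -(-1148)*(-10)/3 = -164*70/3 = -11480/3 ≈ -3826.7)
(a + C(-91)) + Z = (-11480/3 + (5/4 + (1/4)*(-91))) + 137/4 = (-11480/3 + (5/4 - 91/4)) + 137/4 = (-11480/3 - 43/2) + 137/4 = -23089/6 + 137/4 = -45767/12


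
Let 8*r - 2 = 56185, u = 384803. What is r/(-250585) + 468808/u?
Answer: 918189095279/771406878040 ≈ 1.1903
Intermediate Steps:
r = 56187/8 (r = ¼ + (⅛)*56185 = ¼ + 56185/8 = 56187/8 ≈ 7023.4)
r/(-250585) + 468808/u = (56187/8)/(-250585) + 468808/384803 = (56187/8)*(-1/250585) + 468808*(1/384803) = -56187/2004680 + 468808/384803 = 918189095279/771406878040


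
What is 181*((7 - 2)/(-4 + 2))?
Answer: -905/2 ≈ -452.50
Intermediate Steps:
181*((7 - 2)/(-4 + 2)) = 181*(5/(-2)) = 181*(-½*5) = 181*(-5/2) = -905/2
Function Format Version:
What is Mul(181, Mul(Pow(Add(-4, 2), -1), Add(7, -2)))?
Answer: Rational(-905, 2) ≈ -452.50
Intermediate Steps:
Mul(181, Mul(Pow(Add(-4, 2), -1), Add(7, -2))) = Mul(181, Mul(Pow(-2, -1), 5)) = Mul(181, Mul(Rational(-1, 2), 5)) = Mul(181, Rational(-5, 2)) = Rational(-905, 2)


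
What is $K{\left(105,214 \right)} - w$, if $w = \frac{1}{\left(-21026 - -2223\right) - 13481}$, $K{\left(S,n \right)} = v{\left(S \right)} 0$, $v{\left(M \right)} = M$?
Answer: $\frac{1}{32284} \approx 3.0975 \cdot 10^{-5}$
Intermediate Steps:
$K{\left(S,n \right)} = 0$ ($K{\left(S,n \right)} = S 0 = 0$)
$w = - \frac{1}{32284}$ ($w = \frac{1}{\left(-21026 + 2223\right) - 13481} = \frac{1}{-18803 - 13481} = \frac{1}{-32284} = - \frac{1}{32284} \approx -3.0975 \cdot 10^{-5}$)
$K{\left(105,214 \right)} - w = 0 - - \frac{1}{32284} = 0 + \frac{1}{32284} = \frac{1}{32284}$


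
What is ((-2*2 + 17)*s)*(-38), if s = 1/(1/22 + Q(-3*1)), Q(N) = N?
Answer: 836/5 ≈ 167.20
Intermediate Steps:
s = -22/65 (s = 1/(1/22 - 3*1) = 1/(1/22 - 3) = 1/(-65/22) = -22/65 ≈ -0.33846)
((-2*2 + 17)*s)*(-38) = ((-2*2 + 17)*(-22/65))*(-38) = ((-4 + 17)*(-22/65))*(-38) = (13*(-22/65))*(-38) = -22/5*(-38) = 836/5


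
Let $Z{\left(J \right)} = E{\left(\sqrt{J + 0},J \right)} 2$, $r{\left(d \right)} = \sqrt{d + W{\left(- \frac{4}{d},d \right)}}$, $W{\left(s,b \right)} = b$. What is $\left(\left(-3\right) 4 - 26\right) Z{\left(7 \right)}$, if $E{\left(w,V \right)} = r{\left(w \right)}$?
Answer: $- 76 \sqrt{2} \sqrt[4]{7} \approx -174.82$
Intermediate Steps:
$r{\left(d \right)} = \sqrt{2} \sqrt{d}$ ($r{\left(d \right)} = \sqrt{d + d} = \sqrt{2 d} = \sqrt{2} \sqrt{d}$)
$E{\left(w,V \right)} = \sqrt{2} \sqrt{w}$
$Z{\left(J \right)} = 2 \sqrt{2} \sqrt[4]{J}$ ($Z{\left(J \right)} = \sqrt{2} \sqrt{\sqrt{J + 0}} \cdot 2 = \sqrt{2} \sqrt{\sqrt{J}} 2 = \sqrt{2} \sqrt[4]{J} 2 = 2 \sqrt{2} \sqrt[4]{J}$)
$\left(\left(-3\right) 4 - 26\right) Z{\left(7 \right)} = \left(\left(-3\right) 4 - 26\right) 2 \sqrt{2} \sqrt[4]{7} = \left(-12 - 26\right) 2 \sqrt{2} \sqrt[4]{7} = - 38 \cdot 2 \sqrt{2} \sqrt[4]{7} = - 76 \sqrt{2} \sqrt[4]{7}$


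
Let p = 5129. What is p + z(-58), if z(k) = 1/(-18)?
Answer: 92321/18 ≈ 5128.9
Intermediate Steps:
z(k) = -1/18
p + z(-58) = 5129 - 1/18 = 92321/18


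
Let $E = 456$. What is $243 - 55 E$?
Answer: $-24837$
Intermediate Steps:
$243 - 55 E = 243 - 25080 = -24837$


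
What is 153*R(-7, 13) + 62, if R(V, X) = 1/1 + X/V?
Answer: -484/7 ≈ -69.143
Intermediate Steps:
R(V, X) = 1 + X/V (R(V, X) = 1*1 + X/V = 1 + X/V)
153*R(-7, 13) + 62 = 153*((-7 + 13)/(-7)) + 62 = 153*(-1/7*6) + 62 = 153*(-6/7) + 62 = -918/7 + 62 = -484/7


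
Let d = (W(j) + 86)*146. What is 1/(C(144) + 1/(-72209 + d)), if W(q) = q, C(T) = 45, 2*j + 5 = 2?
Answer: 59872/2694239 ≈ 0.022222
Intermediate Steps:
j = -3/2 (j = -5/2 + (½)*2 = -5/2 + 1 = -3/2 ≈ -1.5000)
d = 12337 (d = (-3/2 + 86)*146 = (169/2)*146 = 12337)
1/(C(144) + 1/(-72209 + d)) = 1/(45 + 1/(-72209 + 12337)) = 1/(45 + 1/(-59872)) = 1/(45 - 1/59872) = 1/(2694239/59872) = 59872/2694239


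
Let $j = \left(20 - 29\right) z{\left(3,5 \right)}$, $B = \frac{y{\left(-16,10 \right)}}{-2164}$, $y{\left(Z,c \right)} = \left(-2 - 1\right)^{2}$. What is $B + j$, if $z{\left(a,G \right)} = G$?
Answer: $- \frac{97389}{2164} \approx -45.004$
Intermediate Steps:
$y{\left(Z,c \right)} = 9$ ($y{\left(Z,c \right)} = \left(-3\right)^{2} = 9$)
$B = - \frac{9}{2164}$ ($B = \frac{9}{-2164} = 9 \left(- \frac{1}{2164}\right) = - \frac{9}{2164} \approx -0.004159$)
$j = -45$ ($j = \left(20 - 29\right) 5 = \left(-9\right) 5 = -45$)
$B + j = - \frac{9}{2164} - 45 = - \frac{97389}{2164}$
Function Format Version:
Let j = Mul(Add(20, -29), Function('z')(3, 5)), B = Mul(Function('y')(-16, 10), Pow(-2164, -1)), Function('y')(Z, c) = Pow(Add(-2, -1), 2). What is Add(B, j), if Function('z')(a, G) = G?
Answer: Rational(-97389, 2164) ≈ -45.004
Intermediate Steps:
Function('y')(Z, c) = 9 (Function('y')(Z, c) = Pow(-3, 2) = 9)
B = Rational(-9, 2164) (B = Mul(9, Pow(-2164, -1)) = Mul(9, Rational(-1, 2164)) = Rational(-9, 2164) ≈ -0.0041590)
j = -45 (j = Mul(Add(20, -29), 5) = Mul(-9, 5) = -45)
Add(B, j) = Add(Rational(-9, 2164), -45) = Rational(-97389, 2164)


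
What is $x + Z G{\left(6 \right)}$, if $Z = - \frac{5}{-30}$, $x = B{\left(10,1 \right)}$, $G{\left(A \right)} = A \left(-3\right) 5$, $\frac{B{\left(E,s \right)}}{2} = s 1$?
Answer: $-13$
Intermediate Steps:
$B{\left(E,s \right)} = 2 s$ ($B{\left(E,s \right)} = 2 s 1 = 2 s$)
$G{\left(A \right)} = - 15 A$ ($G{\left(A \right)} = - 3 A 5 = - 15 A$)
$x = 2$ ($x = 2 \cdot 1 = 2$)
$Z = \frac{1}{6}$ ($Z = \left(-5\right) \left(- \frac{1}{30}\right) = \frac{1}{6} \approx 0.16667$)
$x + Z G{\left(6 \right)} = 2 + \frac{\left(-15\right) 6}{6} = 2 + \frac{1}{6} \left(-90\right) = 2 - 15 = -13$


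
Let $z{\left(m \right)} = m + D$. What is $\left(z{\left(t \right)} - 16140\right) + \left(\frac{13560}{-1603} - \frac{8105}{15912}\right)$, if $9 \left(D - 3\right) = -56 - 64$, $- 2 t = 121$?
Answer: $- \frac{413717447375}{25506936} \approx -16220.0$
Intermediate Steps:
$t = - \frac{121}{2}$ ($t = \left(- \frac{1}{2}\right) 121 = - \frac{121}{2} \approx -60.5$)
$D = - \frac{31}{3}$ ($D = 3 + \frac{-56 - 64}{9} = 3 + \frac{1}{9} \left(-120\right) = 3 - \frac{40}{3} = - \frac{31}{3} \approx -10.333$)
$z{\left(m \right)} = - \frac{31}{3} + m$ ($z{\left(m \right)} = m - \frac{31}{3} = - \frac{31}{3} + m$)
$\left(z{\left(t \right)} - 16140\right) + \left(\frac{13560}{-1603} - \frac{8105}{15912}\right) = \left(\left(- \frac{31}{3} - \frac{121}{2}\right) - 16140\right) + \left(\frac{13560}{-1603} - \frac{8105}{15912}\right) = \left(- \frac{425}{6} - 16140\right) + \left(13560 \left(- \frac{1}{1603}\right) - \frac{8105}{15912}\right) = - \frac{97265}{6} - \frac{228759035}{25506936} = - \frac{413717447375}{25506936}$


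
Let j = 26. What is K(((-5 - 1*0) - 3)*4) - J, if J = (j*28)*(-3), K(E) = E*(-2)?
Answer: 2248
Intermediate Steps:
K(E) = -2*E
J = -2184 (J = (26*28)*(-3) = 728*(-3) = -2184)
K(((-5 - 1*0) - 3)*4) - J = -2*((-5 - 1*0) - 3)*4 - 1*(-2184) = -2*((-5 + 0) - 3)*4 + 2184 = -2*(-5 - 3)*4 + 2184 = -(-16)*4 + 2184 = -2*(-32) + 2184 = 64 + 2184 = 2248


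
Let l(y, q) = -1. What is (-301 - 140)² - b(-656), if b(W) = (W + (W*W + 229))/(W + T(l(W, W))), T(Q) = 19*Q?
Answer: 43901528/225 ≈ 1.9512e+5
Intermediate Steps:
b(W) = (229 + W + W²)/(-19 + W) (b(W) = (W + (W*W + 229))/(W + 19*(-1)) = (W + (W² + 229))/(W - 19) = (W + (229 + W²))/(-19 + W) = (229 + W + W²)/(-19 + W))
(-301 - 140)² - b(-656) = (-301 - 140)² - (229 - 656 + (-656)²)/(-19 - 656) = (-441)² - (229 - 656 + 430336)/(-675) = 194481 - (-1)*429909/675 = 194481 - 1*(-143303/225) = 194481 + 143303/225 = 43901528/225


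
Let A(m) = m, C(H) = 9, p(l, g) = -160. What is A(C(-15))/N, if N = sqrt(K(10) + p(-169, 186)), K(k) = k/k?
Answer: -3*I*sqrt(159)/53 ≈ -0.71375*I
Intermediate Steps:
K(k) = 1
N = I*sqrt(159) (N = sqrt(1 - 160) = sqrt(-159) = I*sqrt(159) ≈ 12.61*I)
A(C(-15))/N = 9/((I*sqrt(159))) = 9*(-I*sqrt(159)/159) = -3*I*sqrt(159)/53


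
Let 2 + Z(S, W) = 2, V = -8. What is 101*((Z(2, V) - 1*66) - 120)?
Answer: -18786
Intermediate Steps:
Z(S, W) = 0 (Z(S, W) = -2 + 2 = 0)
101*((Z(2, V) - 1*66) - 120) = 101*((0 - 1*66) - 120) = 101*((0 - 66) - 120) = 101*(-66 - 120) = 101*(-186) = -18786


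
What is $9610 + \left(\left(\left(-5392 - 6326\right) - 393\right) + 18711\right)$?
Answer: $16210$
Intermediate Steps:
$9610 + \left(\left(\left(-5392 - 6326\right) - 393\right) + 18711\right) = 9610 + \left(\left(-11718 - 393\right) + 18711\right) = 9610 + \left(-12111 + 18711\right) = 9610 + 6600 = 16210$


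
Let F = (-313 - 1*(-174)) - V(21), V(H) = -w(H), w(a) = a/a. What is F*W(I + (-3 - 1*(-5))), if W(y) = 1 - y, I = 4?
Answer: 690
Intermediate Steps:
w(a) = 1
V(H) = -1 (V(H) = -1*1 = -1)
F = -138 (F = (-313 - 1*(-174)) - 1*(-1) = (-313 + 174) + 1 = -139 + 1 = -138)
F*W(I + (-3 - 1*(-5))) = -138*(1 - (4 + (-3 - 1*(-5)))) = -138*(1 - (4 + (-3 + 5))) = -138*(1 - (4 + 2)) = -138*(1 - 1*6) = -138*(1 - 6) = -138*(-5) = 690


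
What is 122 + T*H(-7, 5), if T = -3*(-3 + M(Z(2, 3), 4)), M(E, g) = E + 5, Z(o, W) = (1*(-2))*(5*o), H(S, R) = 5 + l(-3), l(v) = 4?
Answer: 608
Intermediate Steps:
H(S, R) = 9 (H(S, R) = 5 + 4 = 9)
Z(o, W) = -10*o
M(E, g) = 5 + E
T = 54 (T = -3*(-3 + (5 - 10*2)) = -3*(-3 + (5 - 20)) = -3*(-3 - 15) = -3*(-18) = 54)
122 + T*H(-7, 5) = 122 + 54*9 = 122 + 486 = 608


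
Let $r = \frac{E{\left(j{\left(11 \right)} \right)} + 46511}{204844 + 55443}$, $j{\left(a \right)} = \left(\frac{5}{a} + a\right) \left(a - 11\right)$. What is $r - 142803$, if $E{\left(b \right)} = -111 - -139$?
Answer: $- \frac{37169717922}{260287} \approx -1.428 \cdot 10^{5}$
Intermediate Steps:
$j{\left(a \right)} = \left(-11 + a\right) \left(a + \frac{5}{a}\right)$ ($j{\left(a \right)} = \left(a + \frac{5}{a}\right) \left(-11 + a\right) = \left(-11 + a\right) \left(a + \frac{5}{a}\right)$)
$E{\left(b \right)} = 28$ ($E{\left(b \right)} = -111 + 139 = 28$)
$r = \frac{46539}{260287}$ ($r = \frac{28 + 46511}{204844 + 55443} = \frac{46539}{260287} \approx 0.1788$)
$r - 142803 = \frac{46539}{260287} - 142803 = - \frac{37169717922}{260287}$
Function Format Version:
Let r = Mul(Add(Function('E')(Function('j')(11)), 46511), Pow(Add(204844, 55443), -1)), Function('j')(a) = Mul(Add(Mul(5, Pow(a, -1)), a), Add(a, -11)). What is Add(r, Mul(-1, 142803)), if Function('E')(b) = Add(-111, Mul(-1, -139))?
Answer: Rational(-37169717922, 260287) ≈ -1.4280e+5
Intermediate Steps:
Function('j')(a) = Mul(Add(-11, a), Add(a, Mul(5, Pow(a, -1)))) (Function('j')(a) = Mul(Add(a, Mul(5, Pow(a, -1))), Add(-11, a)) = Mul(Add(-11, a), Add(a, Mul(5, Pow(a, -1)))))
Function('E')(b) = 28 (Function('E')(b) = Add(-111, 139) = 28)
r = Rational(46539, 260287) (r = Mul(Add(28, 46511), Pow(Add(204844, 55443), -1)) = Mul(46539, Pow(260287, -1)) = Mul(46539, Rational(1, 260287)) = Rational(46539, 260287) ≈ 0.17880)
Add(r, Mul(-1, 142803)) = Add(Rational(46539, 260287), Mul(-1, 142803)) = Add(Rational(46539, 260287), -142803) = Rational(-37169717922, 260287)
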